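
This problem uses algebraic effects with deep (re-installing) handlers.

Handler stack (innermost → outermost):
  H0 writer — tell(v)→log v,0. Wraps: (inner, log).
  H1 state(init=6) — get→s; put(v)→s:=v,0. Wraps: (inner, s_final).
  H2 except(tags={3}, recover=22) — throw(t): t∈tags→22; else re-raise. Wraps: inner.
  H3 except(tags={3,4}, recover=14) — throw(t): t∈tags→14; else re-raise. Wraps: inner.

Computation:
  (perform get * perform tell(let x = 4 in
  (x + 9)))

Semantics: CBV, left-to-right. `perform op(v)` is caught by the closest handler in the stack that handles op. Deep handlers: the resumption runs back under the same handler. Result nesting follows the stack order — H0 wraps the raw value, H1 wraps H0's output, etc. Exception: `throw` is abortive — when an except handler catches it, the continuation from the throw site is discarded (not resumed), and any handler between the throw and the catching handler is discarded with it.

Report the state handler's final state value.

Answer: 6

Evaluation trace:
get @ H1 ⇒ 6
tell(13) @ H0 ⇒ log+=13
H0 returns (0, (13))
H1 returns ((0, (13)), 6)
H2 returns ((0, (13)), 6)
H3 returns ((0, (13)), 6)
= ((0, (13)), 6)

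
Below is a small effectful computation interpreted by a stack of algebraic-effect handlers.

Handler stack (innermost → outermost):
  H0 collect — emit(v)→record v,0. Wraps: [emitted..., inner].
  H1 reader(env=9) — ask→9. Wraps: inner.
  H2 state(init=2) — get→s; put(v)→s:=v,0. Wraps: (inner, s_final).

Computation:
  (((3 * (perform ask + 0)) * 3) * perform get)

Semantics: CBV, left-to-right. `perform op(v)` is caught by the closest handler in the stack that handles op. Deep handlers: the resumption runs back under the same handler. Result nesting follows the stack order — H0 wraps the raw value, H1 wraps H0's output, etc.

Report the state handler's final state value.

Working:
ask @ H1 ⇒ 9
get @ H2 ⇒ 2
H0 returns [162]
H1 returns [162]
H2 returns ([162], 2)
= ([162], 2)

Answer: 2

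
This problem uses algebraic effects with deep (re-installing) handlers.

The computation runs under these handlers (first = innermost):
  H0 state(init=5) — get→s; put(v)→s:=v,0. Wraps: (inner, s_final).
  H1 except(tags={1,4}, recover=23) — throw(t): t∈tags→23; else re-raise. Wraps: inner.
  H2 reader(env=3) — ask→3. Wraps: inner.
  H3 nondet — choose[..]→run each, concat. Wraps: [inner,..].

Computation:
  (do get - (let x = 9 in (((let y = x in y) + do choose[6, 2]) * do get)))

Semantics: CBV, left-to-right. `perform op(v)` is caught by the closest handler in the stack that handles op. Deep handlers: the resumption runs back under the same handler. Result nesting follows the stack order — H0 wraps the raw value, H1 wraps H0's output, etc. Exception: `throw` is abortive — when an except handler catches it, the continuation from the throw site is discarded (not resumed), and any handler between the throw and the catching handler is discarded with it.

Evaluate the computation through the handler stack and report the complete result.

Answer: [(-70, 5), (-50, 5)]

Evaluation trace:
get @ H0 ⇒ 5
choose[6, 2] @ H3
  branch[0] choose=6:
    get @ H0 ⇒ 5
    H0 returns (-70, 5)
    H1 returns (-70, 5)
    H2 returns (-70, 5)
    H3 returns [(-70, 5)]
  branch[1] choose=2:
    get @ H0 ⇒ 5
    H0 returns (-50, 5)
    H1 returns (-50, 5)
    H2 returns (-50, 5)
    H3 returns [(-50, 5)]
= [(-70, 5), (-50, 5)]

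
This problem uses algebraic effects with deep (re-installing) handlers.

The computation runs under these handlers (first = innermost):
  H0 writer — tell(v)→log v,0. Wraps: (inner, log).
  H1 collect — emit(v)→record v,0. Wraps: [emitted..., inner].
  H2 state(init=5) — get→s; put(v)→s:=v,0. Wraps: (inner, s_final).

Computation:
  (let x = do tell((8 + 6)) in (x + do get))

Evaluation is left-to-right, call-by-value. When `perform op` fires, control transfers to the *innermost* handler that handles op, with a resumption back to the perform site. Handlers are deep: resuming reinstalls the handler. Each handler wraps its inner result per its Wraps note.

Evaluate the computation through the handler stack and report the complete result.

Step-by-step:
tell(14) @ H0 ⇒ log+=14
get @ H2 ⇒ 5
H0 returns (5, (14))
H1 returns [(5, (14))]
H2 returns ([(5, (14))], 5)
= ([(5, (14))], 5)

Answer: ([(5, (14))], 5)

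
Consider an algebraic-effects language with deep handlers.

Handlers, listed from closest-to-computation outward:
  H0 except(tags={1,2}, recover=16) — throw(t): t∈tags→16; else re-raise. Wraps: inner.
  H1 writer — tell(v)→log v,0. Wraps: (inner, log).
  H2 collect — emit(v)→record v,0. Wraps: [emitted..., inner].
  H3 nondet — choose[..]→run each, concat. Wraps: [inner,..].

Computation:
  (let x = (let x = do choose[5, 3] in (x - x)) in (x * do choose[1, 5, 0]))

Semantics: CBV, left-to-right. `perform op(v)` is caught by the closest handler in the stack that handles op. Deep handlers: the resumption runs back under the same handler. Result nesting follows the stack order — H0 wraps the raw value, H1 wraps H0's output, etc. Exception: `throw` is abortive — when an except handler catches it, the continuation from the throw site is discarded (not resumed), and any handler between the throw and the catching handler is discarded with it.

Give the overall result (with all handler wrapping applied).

Step-by-step:
choose[5, 3] @ H3
  branch[0] choose=5:
    choose[1, 5, 0] @ H3
      branch[0] choose=1:
        H0 returns 0
        H1 returns (0, ())
        H2 returns [(0, ())]
        H3 returns [[(0, ())]]
      branch[1] choose=5:
        H0 returns 0
        H1 returns (0, ())
        H2 returns [(0, ())]
        H3 returns [[(0, ())]]
      branch[2] choose=0:
        H0 returns 0
        H1 returns (0, ())
        H2 returns [(0, ())]
        H3 returns [[(0, ())]]
  branch[1] choose=3:
    choose[1, 5, 0] @ H3
      branch[0] choose=1:
        H0 returns 0
        H1 returns (0, ())
        H2 returns [(0, ())]
        H3 returns [[(0, ())]]
      branch[1] choose=5:
        H0 returns 0
        H1 returns (0, ())
        H2 returns [(0, ())]
        H3 returns [[(0, ())]]
      branch[2] choose=0:
        H0 returns 0
        H1 returns (0, ())
        H2 returns [(0, ())]
        H3 returns [[(0, ())]]
= [[(0, ())], [(0, ())], [(0, ())], [(0, ())], [(0, ())], [(0, ())]]

Answer: [[(0, ())], [(0, ())], [(0, ())], [(0, ())], [(0, ())], [(0, ())]]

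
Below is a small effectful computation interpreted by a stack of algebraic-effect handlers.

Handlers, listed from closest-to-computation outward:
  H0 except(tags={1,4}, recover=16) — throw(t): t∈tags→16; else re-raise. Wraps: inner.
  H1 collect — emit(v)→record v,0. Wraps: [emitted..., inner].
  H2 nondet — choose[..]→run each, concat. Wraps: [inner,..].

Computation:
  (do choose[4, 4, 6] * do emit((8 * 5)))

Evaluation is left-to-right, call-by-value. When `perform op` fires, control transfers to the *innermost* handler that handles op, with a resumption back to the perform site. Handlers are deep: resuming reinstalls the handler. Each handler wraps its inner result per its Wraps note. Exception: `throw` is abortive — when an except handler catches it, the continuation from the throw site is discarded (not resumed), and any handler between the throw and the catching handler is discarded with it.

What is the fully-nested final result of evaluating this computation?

Answer: [[40, 0], [40, 0], [40, 0]]

Step-by-step:
choose[4, 4, 6] @ H2
  branch[0] choose=4:
    emit(40) @ H1 ⇒ out+=40
    H0 returns 0
    H1 returns [40, 0]
    H2 returns [[40, 0]]
  branch[1] choose=4:
    emit(40) @ H1 ⇒ out+=40
    H0 returns 0
    H1 returns [40, 0]
    H2 returns [[40, 0]]
  branch[2] choose=6:
    emit(40) @ H1 ⇒ out+=40
    H0 returns 0
    H1 returns [40, 0]
    H2 returns [[40, 0]]
= [[40, 0], [40, 0], [40, 0]]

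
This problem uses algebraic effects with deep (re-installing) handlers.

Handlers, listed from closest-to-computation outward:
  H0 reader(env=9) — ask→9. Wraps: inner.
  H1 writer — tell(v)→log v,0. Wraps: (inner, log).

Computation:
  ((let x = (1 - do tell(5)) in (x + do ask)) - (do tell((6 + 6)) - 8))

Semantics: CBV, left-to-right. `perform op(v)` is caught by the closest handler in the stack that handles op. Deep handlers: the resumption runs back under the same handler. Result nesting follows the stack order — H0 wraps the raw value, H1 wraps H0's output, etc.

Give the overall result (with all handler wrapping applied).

Answer: (18, (5, 12))

Evaluation trace:
tell(5) @ H1 ⇒ log+=5
ask @ H0 ⇒ 9
tell(12) @ H1 ⇒ log+=12
H0 returns 18
H1 returns (18, (5, 12))
= (18, (5, 12))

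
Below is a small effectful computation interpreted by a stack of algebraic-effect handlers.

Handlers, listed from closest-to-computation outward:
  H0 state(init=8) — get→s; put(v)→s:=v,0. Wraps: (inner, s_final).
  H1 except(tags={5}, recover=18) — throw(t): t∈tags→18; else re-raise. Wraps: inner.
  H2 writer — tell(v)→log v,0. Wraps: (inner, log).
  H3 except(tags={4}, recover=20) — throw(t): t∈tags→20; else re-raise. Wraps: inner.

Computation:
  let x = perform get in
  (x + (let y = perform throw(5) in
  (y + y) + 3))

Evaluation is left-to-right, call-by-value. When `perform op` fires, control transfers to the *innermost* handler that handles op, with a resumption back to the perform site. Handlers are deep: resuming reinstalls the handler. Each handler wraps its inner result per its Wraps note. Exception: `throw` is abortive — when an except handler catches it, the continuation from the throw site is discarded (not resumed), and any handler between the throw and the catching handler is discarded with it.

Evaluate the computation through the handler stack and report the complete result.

Step-by-step:
get @ H0 ⇒ 8
throw(5) @ H1 caught ⇒ 18
H2 returns (18, ())
H3 returns (18, ())
= (18, ())

Answer: (18, ())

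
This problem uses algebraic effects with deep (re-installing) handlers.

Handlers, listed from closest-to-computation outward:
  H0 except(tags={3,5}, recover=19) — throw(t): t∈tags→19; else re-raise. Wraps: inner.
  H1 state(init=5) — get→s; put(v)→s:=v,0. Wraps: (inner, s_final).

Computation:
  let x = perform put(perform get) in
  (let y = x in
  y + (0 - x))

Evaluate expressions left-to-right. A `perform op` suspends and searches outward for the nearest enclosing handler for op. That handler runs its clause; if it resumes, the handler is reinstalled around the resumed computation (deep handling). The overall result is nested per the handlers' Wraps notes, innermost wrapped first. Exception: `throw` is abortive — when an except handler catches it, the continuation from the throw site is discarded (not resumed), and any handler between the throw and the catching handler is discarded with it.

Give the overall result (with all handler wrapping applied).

Answer: (0, 5)

Evaluation trace:
get @ H1 ⇒ 5
put(5) @ H1 ⇒ s:=5
H0 returns 0
H1 returns (0, 5)
= (0, 5)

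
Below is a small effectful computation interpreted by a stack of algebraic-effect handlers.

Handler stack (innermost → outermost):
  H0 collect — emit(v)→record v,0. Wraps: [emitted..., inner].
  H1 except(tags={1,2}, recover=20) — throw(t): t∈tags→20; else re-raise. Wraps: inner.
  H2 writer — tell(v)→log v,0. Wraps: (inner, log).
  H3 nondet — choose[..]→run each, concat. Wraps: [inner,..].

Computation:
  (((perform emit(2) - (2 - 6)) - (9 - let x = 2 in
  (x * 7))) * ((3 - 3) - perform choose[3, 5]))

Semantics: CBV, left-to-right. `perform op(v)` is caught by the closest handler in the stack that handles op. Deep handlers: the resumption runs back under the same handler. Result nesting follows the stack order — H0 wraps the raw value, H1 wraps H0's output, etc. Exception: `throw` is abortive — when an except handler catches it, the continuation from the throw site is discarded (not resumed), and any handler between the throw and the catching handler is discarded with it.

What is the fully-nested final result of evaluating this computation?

Answer: [([2, -27], ()), ([2, -45], ())]

Working:
emit(2) @ H0 ⇒ out+=2
choose[3, 5] @ H3
  branch[0] choose=3:
    H0 returns [2, -27]
    H1 returns [2, -27]
    H2 returns ([2, -27], ())
    H3 returns [([2, -27], ())]
  branch[1] choose=5:
    H0 returns [2, -45]
    H1 returns [2, -45]
    H2 returns ([2, -45], ())
    H3 returns [([2, -45], ())]
= [([2, -27], ()), ([2, -45], ())]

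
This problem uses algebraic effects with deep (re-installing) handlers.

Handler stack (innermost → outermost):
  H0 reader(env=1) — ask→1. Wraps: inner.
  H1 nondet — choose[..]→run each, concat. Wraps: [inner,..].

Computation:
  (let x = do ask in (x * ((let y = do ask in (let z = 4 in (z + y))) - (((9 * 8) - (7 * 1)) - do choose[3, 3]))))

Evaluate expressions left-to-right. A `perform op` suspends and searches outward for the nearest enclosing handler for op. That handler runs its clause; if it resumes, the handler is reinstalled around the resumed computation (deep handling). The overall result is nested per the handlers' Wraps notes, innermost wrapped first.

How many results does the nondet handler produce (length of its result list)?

Answer: 2

Working:
ask @ H0 ⇒ 1
ask @ H0 ⇒ 1
choose[3, 3] @ H1
  branch[0] choose=3:
    H0 returns -57
    H1 returns [-57]
  branch[1] choose=3:
    H0 returns -57
    H1 returns [-57]
= [-57, -57]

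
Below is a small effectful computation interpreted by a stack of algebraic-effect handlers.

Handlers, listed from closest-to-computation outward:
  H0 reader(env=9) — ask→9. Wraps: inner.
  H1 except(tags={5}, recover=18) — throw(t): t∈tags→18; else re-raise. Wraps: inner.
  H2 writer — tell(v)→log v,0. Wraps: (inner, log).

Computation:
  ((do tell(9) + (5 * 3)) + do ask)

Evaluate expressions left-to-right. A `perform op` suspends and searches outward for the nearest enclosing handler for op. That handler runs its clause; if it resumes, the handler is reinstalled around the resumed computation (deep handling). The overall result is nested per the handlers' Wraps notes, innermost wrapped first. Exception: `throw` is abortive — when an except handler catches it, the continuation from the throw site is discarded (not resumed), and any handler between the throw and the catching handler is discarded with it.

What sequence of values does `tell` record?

Answer: (9)

Evaluation trace:
tell(9) @ H2 ⇒ log+=9
ask @ H0 ⇒ 9
H0 returns 24
H1 returns 24
H2 returns (24, (9))
= (24, (9))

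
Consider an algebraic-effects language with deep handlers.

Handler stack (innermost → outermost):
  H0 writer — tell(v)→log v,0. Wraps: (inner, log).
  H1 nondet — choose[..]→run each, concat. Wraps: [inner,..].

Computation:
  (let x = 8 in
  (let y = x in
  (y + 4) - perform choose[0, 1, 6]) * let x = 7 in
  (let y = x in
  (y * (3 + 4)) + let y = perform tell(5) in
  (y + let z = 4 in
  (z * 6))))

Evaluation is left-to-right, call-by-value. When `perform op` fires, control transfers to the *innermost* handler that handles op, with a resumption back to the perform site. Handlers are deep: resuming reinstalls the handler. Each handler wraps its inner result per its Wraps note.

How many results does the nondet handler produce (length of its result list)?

Answer: 3

Evaluation trace:
choose[0, 1, 6] @ H1
  branch[0] choose=0:
    tell(5) @ H0 ⇒ log+=5
    H0 returns (876, (5))
    H1 returns [(876, (5))]
  branch[1] choose=1:
    tell(5) @ H0 ⇒ log+=5
    H0 returns (803, (5))
    H1 returns [(803, (5))]
  branch[2] choose=6:
    tell(5) @ H0 ⇒ log+=5
    H0 returns (438, (5))
    H1 returns [(438, (5))]
= [(876, (5)), (803, (5)), (438, (5))]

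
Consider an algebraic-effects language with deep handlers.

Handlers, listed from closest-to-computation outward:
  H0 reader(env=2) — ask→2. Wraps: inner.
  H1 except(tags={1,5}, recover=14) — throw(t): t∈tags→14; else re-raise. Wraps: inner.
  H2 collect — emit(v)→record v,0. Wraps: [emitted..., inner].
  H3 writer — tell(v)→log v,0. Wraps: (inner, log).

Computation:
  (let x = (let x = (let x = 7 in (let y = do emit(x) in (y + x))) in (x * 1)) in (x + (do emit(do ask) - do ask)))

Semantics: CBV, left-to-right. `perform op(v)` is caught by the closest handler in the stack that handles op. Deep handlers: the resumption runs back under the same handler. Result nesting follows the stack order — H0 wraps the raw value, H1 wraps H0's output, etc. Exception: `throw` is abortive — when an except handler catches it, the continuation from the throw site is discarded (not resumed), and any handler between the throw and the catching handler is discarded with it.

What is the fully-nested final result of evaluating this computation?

Answer: ([7, 2, 5], ())

Step-by-step:
emit(7) @ H2 ⇒ out+=7
ask @ H0 ⇒ 2
emit(2) @ H2 ⇒ out+=2
ask @ H0 ⇒ 2
H0 returns 5
H1 returns 5
H2 returns [7, 2, 5]
H3 returns ([7, 2, 5], ())
= ([7, 2, 5], ())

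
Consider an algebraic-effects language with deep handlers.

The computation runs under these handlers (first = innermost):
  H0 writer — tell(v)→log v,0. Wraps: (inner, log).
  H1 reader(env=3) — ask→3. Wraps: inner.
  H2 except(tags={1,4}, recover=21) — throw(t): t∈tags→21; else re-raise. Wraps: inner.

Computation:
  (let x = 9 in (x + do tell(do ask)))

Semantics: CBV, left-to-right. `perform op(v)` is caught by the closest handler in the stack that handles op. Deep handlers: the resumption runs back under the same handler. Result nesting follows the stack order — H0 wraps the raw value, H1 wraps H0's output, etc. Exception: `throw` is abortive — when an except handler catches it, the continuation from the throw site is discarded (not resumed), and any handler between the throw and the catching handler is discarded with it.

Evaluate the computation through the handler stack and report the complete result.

Answer: (9, (3))

Working:
ask @ H1 ⇒ 3
tell(3) @ H0 ⇒ log+=3
H0 returns (9, (3))
H1 returns (9, (3))
H2 returns (9, (3))
= (9, (3))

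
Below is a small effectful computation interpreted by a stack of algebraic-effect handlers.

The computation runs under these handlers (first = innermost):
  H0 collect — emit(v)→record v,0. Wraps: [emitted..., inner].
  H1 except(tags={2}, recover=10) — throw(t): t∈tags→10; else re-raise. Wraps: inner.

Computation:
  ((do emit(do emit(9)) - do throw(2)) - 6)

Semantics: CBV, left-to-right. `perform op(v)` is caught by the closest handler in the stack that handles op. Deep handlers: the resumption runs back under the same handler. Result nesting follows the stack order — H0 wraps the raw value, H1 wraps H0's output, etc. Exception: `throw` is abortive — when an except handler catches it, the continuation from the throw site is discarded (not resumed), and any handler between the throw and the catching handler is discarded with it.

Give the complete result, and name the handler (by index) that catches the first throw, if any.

Answer: 10 ; first throw caught by: H1

Step-by-step:
emit(9) @ H0 ⇒ out+=9
emit(0) @ H0 ⇒ out+=0
throw(2) @ H1 caught ⇒ 10
= 10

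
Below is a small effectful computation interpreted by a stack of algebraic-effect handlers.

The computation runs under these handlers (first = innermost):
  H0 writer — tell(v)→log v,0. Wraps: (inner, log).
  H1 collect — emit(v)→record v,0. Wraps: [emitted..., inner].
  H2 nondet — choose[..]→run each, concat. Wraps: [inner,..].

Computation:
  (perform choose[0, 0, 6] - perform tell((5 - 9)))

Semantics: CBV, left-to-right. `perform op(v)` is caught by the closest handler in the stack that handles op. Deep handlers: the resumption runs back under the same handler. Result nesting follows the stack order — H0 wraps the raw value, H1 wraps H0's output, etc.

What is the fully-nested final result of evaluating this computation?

Working:
choose[0, 0, 6] @ H2
  branch[0] choose=0:
    tell(-4) @ H0 ⇒ log+=-4
    H0 returns (0, (-4))
    H1 returns [(0, (-4))]
    H2 returns [[(0, (-4))]]
  branch[1] choose=0:
    tell(-4) @ H0 ⇒ log+=-4
    H0 returns (0, (-4))
    H1 returns [(0, (-4))]
    H2 returns [[(0, (-4))]]
  branch[2] choose=6:
    tell(-4) @ H0 ⇒ log+=-4
    H0 returns (6, (-4))
    H1 returns [(6, (-4))]
    H2 returns [[(6, (-4))]]
= [[(0, (-4))], [(0, (-4))], [(6, (-4))]]

Answer: [[(0, (-4))], [(0, (-4))], [(6, (-4))]]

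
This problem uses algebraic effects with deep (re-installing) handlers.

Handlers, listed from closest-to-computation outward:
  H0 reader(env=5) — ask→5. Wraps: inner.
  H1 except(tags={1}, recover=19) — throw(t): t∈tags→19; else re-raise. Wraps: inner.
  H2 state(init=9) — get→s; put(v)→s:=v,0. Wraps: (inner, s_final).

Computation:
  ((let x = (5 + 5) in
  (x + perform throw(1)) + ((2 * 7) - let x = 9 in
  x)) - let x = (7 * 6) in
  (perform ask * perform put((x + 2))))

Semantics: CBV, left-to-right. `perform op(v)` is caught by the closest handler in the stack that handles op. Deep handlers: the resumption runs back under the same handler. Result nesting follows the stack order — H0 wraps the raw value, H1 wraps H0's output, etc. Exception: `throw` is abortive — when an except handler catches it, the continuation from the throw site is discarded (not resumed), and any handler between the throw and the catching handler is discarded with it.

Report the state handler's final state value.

Step-by-step:
throw(1) @ H1 caught ⇒ 19
H2 returns (19, 9)
= (19, 9)

Answer: 9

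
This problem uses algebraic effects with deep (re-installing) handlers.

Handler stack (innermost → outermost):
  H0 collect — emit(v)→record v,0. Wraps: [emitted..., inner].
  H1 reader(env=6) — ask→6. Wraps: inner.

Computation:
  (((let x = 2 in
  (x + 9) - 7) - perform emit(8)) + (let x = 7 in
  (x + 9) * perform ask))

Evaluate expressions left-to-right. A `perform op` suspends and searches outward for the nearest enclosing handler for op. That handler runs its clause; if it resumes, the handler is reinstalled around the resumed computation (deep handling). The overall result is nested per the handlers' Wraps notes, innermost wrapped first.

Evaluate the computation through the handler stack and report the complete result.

Answer: [8, 100]

Evaluation trace:
emit(8) @ H0 ⇒ out+=8
ask @ H1 ⇒ 6
H0 returns [8, 100]
H1 returns [8, 100]
= [8, 100]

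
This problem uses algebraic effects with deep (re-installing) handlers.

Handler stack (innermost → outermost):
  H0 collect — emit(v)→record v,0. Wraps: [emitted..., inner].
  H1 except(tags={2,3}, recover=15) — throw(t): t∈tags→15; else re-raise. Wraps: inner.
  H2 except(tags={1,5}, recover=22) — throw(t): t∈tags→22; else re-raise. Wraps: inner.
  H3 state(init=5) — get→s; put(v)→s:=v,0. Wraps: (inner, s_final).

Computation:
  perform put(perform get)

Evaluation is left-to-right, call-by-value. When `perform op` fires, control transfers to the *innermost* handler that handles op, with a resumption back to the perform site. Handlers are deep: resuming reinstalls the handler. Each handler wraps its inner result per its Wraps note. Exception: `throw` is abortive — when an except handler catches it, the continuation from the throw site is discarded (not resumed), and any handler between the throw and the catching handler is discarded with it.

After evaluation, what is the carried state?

Answer: 5

Working:
get @ H3 ⇒ 5
put(5) @ H3 ⇒ s:=5
H0 returns [0]
H1 returns [0]
H2 returns [0]
H3 returns ([0], 5)
= ([0], 5)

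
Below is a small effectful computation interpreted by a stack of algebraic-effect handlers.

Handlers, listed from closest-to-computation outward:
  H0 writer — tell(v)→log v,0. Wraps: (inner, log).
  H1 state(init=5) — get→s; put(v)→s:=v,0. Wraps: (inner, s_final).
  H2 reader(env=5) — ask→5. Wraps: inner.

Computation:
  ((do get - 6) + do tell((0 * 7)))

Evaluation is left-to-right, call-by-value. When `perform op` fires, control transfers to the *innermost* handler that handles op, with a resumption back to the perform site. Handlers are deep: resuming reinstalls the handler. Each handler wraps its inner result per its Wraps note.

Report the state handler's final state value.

Step-by-step:
get @ H1 ⇒ 5
tell(0) @ H0 ⇒ log+=0
H0 returns (-1, (0))
H1 returns ((-1, (0)), 5)
H2 returns ((-1, (0)), 5)
= ((-1, (0)), 5)

Answer: 5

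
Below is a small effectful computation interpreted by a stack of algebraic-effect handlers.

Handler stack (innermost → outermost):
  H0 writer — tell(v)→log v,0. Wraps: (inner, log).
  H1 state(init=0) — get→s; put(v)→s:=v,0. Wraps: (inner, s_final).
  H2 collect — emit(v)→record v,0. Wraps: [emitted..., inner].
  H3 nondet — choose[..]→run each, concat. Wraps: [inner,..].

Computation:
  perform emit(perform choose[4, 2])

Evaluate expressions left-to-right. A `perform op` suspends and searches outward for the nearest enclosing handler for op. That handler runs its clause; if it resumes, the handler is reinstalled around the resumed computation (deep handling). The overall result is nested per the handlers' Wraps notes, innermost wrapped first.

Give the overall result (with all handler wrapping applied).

Evaluation trace:
choose[4, 2] @ H3
  branch[0] choose=4:
    emit(4) @ H2 ⇒ out+=4
    H0 returns (0, ())
    H1 returns ((0, ()), 0)
    H2 returns [4, ((0, ()), 0)]
    H3 returns [[4, ((0, ()), 0)]]
  branch[1] choose=2:
    emit(2) @ H2 ⇒ out+=2
    H0 returns (0, ())
    H1 returns ((0, ()), 0)
    H2 returns [2, ((0, ()), 0)]
    H3 returns [[2, ((0, ()), 0)]]
= [[4, ((0, ()), 0)], [2, ((0, ()), 0)]]

Answer: [[4, ((0, ()), 0)], [2, ((0, ()), 0)]]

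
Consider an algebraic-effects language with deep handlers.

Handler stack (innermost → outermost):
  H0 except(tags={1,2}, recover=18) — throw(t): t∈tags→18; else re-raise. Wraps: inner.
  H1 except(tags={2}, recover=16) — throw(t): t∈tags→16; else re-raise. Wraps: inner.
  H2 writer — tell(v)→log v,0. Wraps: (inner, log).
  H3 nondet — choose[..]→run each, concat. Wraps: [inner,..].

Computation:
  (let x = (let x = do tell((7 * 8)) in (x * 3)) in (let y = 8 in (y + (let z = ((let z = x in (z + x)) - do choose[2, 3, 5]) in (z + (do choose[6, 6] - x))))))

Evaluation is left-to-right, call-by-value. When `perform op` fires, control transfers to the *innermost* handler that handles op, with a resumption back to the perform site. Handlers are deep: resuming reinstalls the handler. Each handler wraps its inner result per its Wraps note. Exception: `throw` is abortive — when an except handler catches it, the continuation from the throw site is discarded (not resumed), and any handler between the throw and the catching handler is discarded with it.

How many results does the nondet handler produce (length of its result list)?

Working:
tell(56) @ H2 ⇒ log+=56
choose[2, 3, 5] @ H3
  branch[0] choose=2:
    choose[6, 6] @ H3
      branch[0] choose=6:
        H0 returns 12
        H1 returns 12
        H2 returns (12, (56))
        H3 returns [(12, (56))]
      branch[1] choose=6:
        H0 returns 12
        H1 returns 12
        H2 returns (12, (56))
        H3 returns [(12, (56))]
  branch[1] choose=3:
    choose[6, 6] @ H3
      branch[0] choose=6:
        H0 returns 11
        H1 returns 11
        H2 returns (11, (56))
        H3 returns [(11, (56))]
      branch[1] choose=6:
        H0 returns 11
        H1 returns 11
        H2 returns (11, (56))
        H3 returns [(11, (56))]
  branch[2] choose=5:
    choose[6, 6] @ H3
      branch[0] choose=6:
        H0 returns 9
        H1 returns 9
        H2 returns (9, (56))
        H3 returns [(9, (56))]
      branch[1] choose=6:
        H0 returns 9
        H1 returns 9
        H2 returns (9, (56))
        H3 returns [(9, (56))]
= [(12, (56)), (12, (56)), (11, (56)), (11, (56)), (9, (56)), (9, (56))]

Answer: 6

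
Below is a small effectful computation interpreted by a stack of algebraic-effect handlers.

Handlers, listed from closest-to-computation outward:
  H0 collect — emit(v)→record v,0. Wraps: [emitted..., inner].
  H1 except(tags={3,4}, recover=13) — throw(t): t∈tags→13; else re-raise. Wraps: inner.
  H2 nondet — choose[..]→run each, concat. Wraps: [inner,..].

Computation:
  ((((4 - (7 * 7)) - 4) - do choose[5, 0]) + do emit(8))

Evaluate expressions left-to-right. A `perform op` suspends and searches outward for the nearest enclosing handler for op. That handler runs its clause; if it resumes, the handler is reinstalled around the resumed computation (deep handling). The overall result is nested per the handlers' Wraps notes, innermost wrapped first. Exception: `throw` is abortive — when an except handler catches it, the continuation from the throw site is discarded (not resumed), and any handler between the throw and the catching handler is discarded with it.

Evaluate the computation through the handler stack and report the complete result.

Evaluation trace:
choose[5, 0] @ H2
  branch[0] choose=5:
    emit(8) @ H0 ⇒ out+=8
    H0 returns [8, -54]
    H1 returns [8, -54]
    H2 returns [[8, -54]]
  branch[1] choose=0:
    emit(8) @ H0 ⇒ out+=8
    H0 returns [8, -49]
    H1 returns [8, -49]
    H2 returns [[8, -49]]
= [[8, -54], [8, -49]]

Answer: [[8, -54], [8, -49]]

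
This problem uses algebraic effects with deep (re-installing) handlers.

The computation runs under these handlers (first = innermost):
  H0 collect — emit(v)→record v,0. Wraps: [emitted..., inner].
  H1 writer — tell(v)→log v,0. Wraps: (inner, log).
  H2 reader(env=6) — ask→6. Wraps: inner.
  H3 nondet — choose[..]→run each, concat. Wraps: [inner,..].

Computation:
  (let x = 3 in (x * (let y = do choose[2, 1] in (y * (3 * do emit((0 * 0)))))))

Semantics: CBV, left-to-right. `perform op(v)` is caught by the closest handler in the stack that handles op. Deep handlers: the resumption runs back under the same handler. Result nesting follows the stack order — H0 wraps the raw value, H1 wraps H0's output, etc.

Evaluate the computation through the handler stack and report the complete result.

Answer: [([0, 0], ()), ([0, 0], ())]

Step-by-step:
choose[2, 1] @ H3
  branch[0] choose=2:
    emit(0) @ H0 ⇒ out+=0
    H0 returns [0, 0]
    H1 returns ([0, 0], ())
    H2 returns ([0, 0], ())
    H3 returns [([0, 0], ())]
  branch[1] choose=1:
    emit(0) @ H0 ⇒ out+=0
    H0 returns [0, 0]
    H1 returns ([0, 0], ())
    H2 returns ([0, 0], ())
    H3 returns [([0, 0], ())]
= [([0, 0], ()), ([0, 0], ())]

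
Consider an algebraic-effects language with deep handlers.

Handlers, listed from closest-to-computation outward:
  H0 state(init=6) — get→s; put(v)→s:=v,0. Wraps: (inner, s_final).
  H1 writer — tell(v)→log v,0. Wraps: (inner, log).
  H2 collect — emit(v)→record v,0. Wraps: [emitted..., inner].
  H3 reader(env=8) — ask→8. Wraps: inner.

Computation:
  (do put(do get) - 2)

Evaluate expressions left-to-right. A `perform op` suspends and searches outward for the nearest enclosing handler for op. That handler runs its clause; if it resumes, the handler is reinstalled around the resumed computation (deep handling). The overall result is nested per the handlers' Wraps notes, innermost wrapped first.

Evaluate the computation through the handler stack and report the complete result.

Answer: [((-2, 6), ())]

Step-by-step:
get @ H0 ⇒ 6
put(6) @ H0 ⇒ s:=6
H0 returns (-2, 6)
H1 returns ((-2, 6), ())
H2 returns [((-2, 6), ())]
H3 returns [((-2, 6), ())]
= [((-2, 6), ())]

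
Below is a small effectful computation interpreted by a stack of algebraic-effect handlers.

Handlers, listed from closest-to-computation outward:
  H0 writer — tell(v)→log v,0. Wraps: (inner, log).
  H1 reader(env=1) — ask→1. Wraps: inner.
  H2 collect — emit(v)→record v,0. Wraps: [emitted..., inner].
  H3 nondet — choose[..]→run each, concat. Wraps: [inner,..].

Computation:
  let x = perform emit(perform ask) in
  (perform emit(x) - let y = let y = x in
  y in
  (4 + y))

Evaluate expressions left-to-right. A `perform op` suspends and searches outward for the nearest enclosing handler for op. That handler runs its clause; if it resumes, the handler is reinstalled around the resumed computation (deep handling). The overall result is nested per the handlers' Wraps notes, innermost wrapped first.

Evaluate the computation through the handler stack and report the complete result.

Evaluation trace:
ask @ H1 ⇒ 1
emit(1) @ H2 ⇒ out+=1
emit(0) @ H2 ⇒ out+=0
H0 returns (-4, ())
H1 returns (-4, ())
H2 returns [1, 0, (-4, ())]
H3 returns [[1, 0, (-4, ())]]
= [[1, 0, (-4, ())]]

Answer: [[1, 0, (-4, ())]]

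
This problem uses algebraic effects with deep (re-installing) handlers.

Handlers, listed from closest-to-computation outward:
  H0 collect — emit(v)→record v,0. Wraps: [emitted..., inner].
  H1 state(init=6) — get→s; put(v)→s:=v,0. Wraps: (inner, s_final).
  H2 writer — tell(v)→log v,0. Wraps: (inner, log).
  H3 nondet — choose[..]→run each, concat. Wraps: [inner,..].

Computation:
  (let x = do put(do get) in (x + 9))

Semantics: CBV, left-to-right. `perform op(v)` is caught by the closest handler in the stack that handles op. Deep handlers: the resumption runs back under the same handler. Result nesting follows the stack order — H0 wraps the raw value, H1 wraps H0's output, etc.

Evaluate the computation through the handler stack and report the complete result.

Answer: [(([9], 6), ())]

Evaluation trace:
get @ H1 ⇒ 6
put(6) @ H1 ⇒ s:=6
H0 returns [9]
H1 returns ([9], 6)
H2 returns (([9], 6), ())
H3 returns [(([9], 6), ())]
= [(([9], 6), ())]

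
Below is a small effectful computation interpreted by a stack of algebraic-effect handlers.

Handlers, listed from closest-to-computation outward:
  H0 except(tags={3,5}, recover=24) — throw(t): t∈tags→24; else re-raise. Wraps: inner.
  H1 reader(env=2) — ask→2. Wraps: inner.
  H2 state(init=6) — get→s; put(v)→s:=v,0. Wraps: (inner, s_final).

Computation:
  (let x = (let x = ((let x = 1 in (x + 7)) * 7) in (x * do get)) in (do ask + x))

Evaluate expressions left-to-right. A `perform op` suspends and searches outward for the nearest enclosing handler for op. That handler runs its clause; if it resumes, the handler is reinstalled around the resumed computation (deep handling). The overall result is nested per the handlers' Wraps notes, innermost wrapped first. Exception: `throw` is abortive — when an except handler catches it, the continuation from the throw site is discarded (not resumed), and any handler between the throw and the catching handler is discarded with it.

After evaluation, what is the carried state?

Evaluation trace:
get @ H2 ⇒ 6
ask @ H1 ⇒ 2
H0 returns 338
H1 returns 338
H2 returns (338, 6)
= (338, 6)

Answer: 6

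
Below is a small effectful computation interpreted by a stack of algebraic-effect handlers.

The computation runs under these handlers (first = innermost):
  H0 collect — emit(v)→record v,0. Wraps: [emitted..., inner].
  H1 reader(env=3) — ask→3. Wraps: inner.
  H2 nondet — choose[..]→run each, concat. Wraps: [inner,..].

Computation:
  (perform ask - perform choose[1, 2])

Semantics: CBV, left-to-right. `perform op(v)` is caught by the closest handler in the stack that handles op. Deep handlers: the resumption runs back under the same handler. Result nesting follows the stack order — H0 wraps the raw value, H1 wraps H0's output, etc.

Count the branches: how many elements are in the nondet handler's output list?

Answer: 2

Step-by-step:
ask @ H1 ⇒ 3
choose[1, 2] @ H2
  branch[0] choose=1:
    H0 returns [2]
    H1 returns [2]
    H2 returns [[2]]
  branch[1] choose=2:
    H0 returns [1]
    H1 returns [1]
    H2 returns [[1]]
= [[2], [1]]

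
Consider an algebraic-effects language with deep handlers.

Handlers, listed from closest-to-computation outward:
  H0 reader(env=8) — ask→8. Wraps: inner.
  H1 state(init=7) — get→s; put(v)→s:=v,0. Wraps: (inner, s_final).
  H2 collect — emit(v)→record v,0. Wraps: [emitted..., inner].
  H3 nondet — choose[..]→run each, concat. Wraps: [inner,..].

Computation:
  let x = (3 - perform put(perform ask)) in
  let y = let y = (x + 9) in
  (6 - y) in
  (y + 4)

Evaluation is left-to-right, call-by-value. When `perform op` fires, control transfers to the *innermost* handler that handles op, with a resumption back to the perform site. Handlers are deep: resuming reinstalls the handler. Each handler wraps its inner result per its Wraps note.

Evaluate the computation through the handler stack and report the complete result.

Answer: [[(-2, 8)]]

Step-by-step:
ask @ H0 ⇒ 8
put(8) @ H1 ⇒ s:=8
H0 returns -2
H1 returns (-2, 8)
H2 returns [(-2, 8)]
H3 returns [[(-2, 8)]]
= [[(-2, 8)]]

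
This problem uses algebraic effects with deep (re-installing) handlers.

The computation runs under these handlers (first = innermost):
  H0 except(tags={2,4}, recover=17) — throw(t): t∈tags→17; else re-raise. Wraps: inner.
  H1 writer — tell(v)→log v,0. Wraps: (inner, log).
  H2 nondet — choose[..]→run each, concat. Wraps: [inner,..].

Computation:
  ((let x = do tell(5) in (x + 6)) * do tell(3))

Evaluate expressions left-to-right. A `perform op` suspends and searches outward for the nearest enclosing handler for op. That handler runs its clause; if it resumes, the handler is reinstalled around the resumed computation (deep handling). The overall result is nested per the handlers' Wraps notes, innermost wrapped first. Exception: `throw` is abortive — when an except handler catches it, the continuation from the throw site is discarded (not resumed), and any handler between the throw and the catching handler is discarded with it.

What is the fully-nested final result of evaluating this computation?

Step-by-step:
tell(5) @ H1 ⇒ log+=5
tell(3) @ H1 ⇒ log+=3
H0 returns 0
H1 returns (0, (5, 3))
H2 returns [(0, (5, 3))]
= [(0, (5, 3))]

Answer: [(0, (5, 3))]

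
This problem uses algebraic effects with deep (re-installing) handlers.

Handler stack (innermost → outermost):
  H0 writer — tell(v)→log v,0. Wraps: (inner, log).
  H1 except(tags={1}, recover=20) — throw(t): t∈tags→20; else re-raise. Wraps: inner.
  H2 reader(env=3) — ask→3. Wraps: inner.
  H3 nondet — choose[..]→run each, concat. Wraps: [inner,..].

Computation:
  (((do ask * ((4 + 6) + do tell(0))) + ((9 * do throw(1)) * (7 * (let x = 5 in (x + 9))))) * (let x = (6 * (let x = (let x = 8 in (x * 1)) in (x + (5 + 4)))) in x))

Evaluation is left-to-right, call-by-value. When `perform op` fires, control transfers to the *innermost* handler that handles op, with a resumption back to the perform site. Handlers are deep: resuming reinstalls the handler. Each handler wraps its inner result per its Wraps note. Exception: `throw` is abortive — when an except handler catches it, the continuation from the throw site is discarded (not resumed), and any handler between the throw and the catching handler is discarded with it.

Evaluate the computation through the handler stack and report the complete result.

Evaluation trace:
ask @ H2 ⇒ 3
tell(0) @ H0 ⇒ log+=0
throw(1) @ H1 caught ⇒ 20
H2 returns 20
H3 returns [20]
= [20]

Answer: [20]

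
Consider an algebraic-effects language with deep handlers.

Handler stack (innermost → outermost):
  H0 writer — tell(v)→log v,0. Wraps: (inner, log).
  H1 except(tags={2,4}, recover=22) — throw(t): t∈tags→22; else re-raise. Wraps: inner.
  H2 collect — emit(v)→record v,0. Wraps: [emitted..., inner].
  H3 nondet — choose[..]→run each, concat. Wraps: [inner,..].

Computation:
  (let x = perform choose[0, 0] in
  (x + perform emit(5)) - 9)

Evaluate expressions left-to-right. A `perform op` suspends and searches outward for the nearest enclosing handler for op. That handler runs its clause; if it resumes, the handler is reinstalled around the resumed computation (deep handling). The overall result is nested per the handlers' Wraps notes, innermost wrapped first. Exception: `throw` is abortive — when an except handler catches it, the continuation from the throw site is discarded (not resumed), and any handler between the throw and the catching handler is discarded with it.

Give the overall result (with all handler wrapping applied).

Working:
choose[0, 0] @ H3
  branch[0] choose=0:
    emit(5) @ H2 ⇒ out+=5
    H0 returns (-9, ())
    H1 returns (-9, ())
    H2 returns [5, (-9, ())]
    H3 returns [[5, (-9, ())]]
  branch[1] choose=0:
    emit(5) @ H2 ⇒ out+=5
    H0 returns (-9, ())
    H1 returns (-9, ())
    H2 returns [5, (-9, ())]
    H3 returns [[5, (-9, ())]]
= [[5, (-9, ())], [5, (-9, ())]]

Answer: [[5, (-9, ())], [5, (-9, ())]]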